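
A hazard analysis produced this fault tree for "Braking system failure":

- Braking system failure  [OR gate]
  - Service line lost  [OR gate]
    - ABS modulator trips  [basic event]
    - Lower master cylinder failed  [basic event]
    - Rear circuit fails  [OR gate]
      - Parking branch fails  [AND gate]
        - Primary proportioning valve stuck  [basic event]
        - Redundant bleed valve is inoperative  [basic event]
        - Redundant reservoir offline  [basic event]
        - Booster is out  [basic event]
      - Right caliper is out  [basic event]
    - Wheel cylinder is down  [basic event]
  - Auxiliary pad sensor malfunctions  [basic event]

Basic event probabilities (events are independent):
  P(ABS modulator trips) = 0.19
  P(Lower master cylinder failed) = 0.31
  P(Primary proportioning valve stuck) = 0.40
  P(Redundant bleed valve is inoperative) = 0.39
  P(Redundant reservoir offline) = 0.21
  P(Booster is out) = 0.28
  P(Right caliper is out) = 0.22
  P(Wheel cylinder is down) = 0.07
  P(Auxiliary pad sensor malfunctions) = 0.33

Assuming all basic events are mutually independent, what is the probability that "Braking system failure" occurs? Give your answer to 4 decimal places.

P(Parking branch fails) [AND] = 0.40 × 0.39 × 0.21 × 0.28 = 0.009173
P(Rear circuit fails) [OR] = 1 − (1−0.009173) × (1−0.22) = 0.227155
P(Service line lost) [OR] = 1 − (1−0.19) × (1−0.31) × (1−0.227155) × (1−0.07) = 0.598293
P(Braking system failure) [OR] = 1 − (1−0.598293) × (1−0.33) = 0.730856
Rounded to 4 decimal places: P(Braking system failure) ≈ 0.7309.

0.7309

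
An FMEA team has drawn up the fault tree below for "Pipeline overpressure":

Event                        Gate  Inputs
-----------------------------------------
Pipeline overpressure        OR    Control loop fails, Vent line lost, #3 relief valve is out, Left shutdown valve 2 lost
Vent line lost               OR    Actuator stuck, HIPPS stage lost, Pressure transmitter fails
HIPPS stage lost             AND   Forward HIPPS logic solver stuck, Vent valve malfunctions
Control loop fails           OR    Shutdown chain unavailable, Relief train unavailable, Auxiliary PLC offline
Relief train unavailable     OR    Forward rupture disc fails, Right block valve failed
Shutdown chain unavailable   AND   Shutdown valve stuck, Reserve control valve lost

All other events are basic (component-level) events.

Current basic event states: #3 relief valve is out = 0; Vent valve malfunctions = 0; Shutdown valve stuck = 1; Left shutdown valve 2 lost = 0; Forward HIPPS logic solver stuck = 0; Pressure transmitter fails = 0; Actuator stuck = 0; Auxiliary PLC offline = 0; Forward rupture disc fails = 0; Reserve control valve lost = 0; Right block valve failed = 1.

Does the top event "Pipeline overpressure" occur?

Shutdown chain unavailable [AND]: Shutdown valve stuck=occurs, Reserve control valve lost=not → not all inputs occur → does not occur.
Relief train unavailable [OR]: Forward rupture disc fails=not, Right block valve failed=occurs → at least one input occurs → occurs.
Control loop fails [OR]: Shutdown chain unavailable=not, Relief train unavailable=occurs, Auxiliary PLC offline=not → at least one input occurs → occurs.
HIPPS stage lost [AND]: Forward HIPPS logic solver stuck=not, Vent valve malfunctions=not → not all inputs occur → does not occur.
Vent line lost [OR]: Actuator stuck=not, HIPPS stage lost=not, Pressure transmitter fails=not → no input occurs → does not occur.
Pipeline overpressure [OR]: Control loop fails=occurs, Vent line lost=not, #3 relief valve is out=not, Left shutdown valve 2 lost=not → at least one input occurs → occurs.

Yes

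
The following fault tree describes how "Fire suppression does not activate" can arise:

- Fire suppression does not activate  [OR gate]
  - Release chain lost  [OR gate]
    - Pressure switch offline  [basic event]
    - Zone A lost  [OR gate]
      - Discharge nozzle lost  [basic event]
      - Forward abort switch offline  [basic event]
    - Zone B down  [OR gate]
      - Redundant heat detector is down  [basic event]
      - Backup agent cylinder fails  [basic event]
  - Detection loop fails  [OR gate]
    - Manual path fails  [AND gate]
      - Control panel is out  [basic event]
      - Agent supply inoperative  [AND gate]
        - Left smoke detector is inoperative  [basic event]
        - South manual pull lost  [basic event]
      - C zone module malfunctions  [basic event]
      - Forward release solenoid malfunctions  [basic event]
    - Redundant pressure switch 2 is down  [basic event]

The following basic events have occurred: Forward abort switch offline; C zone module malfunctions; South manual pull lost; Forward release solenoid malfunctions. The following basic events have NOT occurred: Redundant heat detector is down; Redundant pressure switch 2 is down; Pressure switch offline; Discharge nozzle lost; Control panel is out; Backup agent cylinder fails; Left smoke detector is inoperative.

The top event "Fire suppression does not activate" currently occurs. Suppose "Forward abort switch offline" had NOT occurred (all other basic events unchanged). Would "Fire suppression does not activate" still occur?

Counterfactual: set "Forward abort switch offline" to not occurred.
Zone A lost [OR]: Discharge nozzle lost=not, Forward abort switch offline=not → no input occurs → does not occur.
Zone B down [OR]: Redundant heat detector is down=not, Backup agent cylinder fails=not → no input occurs → does not occur.
Release chain lost [OR]: Pressure switch offline=not, Zone A lost=not, Zone B down=not → no input occurs → does not occur.
Agent supply inoperative [AND]: Left smoke detector is inoperative=not, South manual pull lost=occurs → not all inputs occur → does not occur.
Manual path fails [AND]: Control panel is out=not, Agent supply inoperative=not, C zone module malfunctions=occurs, Forward release solenoid malfunctions=occurs → not all inputs occur → does not occur.
Detection loop fails [OR]: Manual path fails=not, Redundant pressure switch 2 is down=not → no input occurs → does not occur.
Fire suppression does not activate [OR]: Release chain lost=not, Detection loop fails=not → no input occurs → does not occur.

No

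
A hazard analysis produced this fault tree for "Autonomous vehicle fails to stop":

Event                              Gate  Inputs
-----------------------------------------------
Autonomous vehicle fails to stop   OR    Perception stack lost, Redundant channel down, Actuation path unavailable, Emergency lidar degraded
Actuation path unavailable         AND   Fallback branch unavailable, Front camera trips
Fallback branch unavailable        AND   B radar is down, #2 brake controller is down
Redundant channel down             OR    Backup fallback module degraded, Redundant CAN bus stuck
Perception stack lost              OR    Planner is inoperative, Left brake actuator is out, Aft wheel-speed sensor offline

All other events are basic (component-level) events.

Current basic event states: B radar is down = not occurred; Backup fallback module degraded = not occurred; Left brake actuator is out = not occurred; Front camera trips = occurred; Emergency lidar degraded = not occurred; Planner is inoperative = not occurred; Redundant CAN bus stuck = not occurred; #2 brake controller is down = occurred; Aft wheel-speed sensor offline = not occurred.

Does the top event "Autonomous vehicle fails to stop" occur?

Perception stack lost [OR]: Planner is inoperative=not, Left brake actuator is out=not, Aft wheel-speed sensor offline=not → no input occurs → does not occur.
Redundant channel down [OR]: Backup fallback module degraded=not, Redundant CAN bus stuck=not → no input occurs → does not occur.
Fallback branch unavailable [AND]: B radar is down=not, #2 brake controller is down=occurs → not all inputs occur → does not occur.
Actuation path unavailable [AND]: Fallback branch unavailable=not, Front camera trips=occurs → not all inputs occur → does not occur.
Autonomous vehicle fails to stop [OR]: Perception stack lost=not, Redundant channel down=not, Actuation path unavailable=not, Emergency lidar degraded=not → no input occurs → does not occur.

No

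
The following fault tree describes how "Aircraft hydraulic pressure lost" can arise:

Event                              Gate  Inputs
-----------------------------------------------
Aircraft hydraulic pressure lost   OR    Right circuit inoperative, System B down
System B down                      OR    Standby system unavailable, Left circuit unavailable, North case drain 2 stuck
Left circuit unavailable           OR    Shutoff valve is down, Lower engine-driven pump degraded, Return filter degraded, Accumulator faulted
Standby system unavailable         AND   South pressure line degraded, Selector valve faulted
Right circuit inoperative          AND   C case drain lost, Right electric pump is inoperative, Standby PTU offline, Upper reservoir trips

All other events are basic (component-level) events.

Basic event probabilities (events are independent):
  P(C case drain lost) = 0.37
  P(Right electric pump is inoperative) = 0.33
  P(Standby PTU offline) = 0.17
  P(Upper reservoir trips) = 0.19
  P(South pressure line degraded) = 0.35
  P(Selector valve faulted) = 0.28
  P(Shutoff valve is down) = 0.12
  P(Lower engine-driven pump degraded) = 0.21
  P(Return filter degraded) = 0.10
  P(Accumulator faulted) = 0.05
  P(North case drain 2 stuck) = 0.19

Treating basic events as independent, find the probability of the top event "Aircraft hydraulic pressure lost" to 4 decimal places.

0.5674

P(Right circuit inoperative) [AND] = 0.37 × 0.33 × 0.17 × 0.19 = 0.003944
P(Standby system unavailable) [AND] = 0.35 × 0.28 = 0.098000
P(Left circuit unavailable) [OR] = 1 − (1−0.12) × (1−0.21) × (1−0.10) × (1−0.05) = 0.405604
P(System B down) [OR] = 1 − (1−0.098000) × (1−0.405604) × (1−0.19) = 0.565722
P(Aircraft hydraulic pressure lost) [OR] = 1 − (1−0.003944) × (1−0.565722) = 0.567435
Rounded to 4 decimal places: P(Aircraft hydraulic pressure lost) ≈ 0.5674.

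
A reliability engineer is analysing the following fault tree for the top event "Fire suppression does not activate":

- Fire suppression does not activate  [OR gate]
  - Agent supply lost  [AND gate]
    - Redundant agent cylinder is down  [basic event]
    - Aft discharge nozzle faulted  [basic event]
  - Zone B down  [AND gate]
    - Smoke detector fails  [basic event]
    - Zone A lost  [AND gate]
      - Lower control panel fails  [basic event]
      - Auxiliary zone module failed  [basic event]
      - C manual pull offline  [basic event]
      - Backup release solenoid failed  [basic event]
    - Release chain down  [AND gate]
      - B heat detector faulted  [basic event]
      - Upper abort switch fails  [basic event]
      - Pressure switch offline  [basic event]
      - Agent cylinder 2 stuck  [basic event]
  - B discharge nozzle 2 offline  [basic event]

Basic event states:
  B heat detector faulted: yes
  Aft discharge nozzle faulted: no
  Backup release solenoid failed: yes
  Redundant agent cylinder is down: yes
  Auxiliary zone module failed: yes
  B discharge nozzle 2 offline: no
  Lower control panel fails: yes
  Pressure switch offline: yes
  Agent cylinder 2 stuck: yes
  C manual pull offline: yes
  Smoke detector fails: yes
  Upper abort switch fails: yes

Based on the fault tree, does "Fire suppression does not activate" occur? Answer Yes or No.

Agent supply lost [AND]: Redundant agent cylinder is down=occurs, Aft discharge nozzle faulted=not → not all inputs occur → does not occur.
Zone A lost [AND]: Lower control panel fails=occurs, Auxiliary zone module failed=occurs, C manual pull offline=occurs, Backup release solenoid failed=occurs → all inputs occur → occurs.
Release chain down [AND]: B heat detector faulted=occurs, Upper abort switch fails=occurs, Pressure switch offline=occurs, Agent cylinder 2 stuck=occurs → all inputs occur → occurs.
Zone B down [AND]: Smoke detector fails=occurs, Zone A lost=occurs, Release chain down=occurs → all inputs occur → occurs.
Fire suppression does not activate [OR]: Agent supply lost=not, Zone B down=occurs, B discharge nozzle 2 offline=not → at least one input occurs → occurs.

Yes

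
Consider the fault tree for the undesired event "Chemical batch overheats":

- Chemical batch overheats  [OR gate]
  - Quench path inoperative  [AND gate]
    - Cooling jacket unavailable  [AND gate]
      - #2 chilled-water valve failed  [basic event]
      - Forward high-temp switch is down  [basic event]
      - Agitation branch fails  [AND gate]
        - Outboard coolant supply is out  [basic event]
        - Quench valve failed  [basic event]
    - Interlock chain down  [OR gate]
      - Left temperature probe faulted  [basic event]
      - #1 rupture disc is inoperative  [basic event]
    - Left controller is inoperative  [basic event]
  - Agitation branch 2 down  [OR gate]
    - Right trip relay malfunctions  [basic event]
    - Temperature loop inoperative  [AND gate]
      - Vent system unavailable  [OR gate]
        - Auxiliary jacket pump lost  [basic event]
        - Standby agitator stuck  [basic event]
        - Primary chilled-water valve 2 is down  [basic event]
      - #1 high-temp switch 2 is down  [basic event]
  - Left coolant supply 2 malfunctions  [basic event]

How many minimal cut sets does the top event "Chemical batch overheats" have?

Agitation branch fails [AND]: one cut set from each child combined → 1 × 1 = 1 cut set(s).
Cooling jacket unavailable [AND]: one cut set from each child combined → 1 × 1 × 1 = 1 cut set(s).
Interlock chain down [OR]: union of children's cut sets → 2 cut set(s).
Quench path inoperative [AND]: one cut set from each child combined → 1 × 2 × 1 = 2 cut set(s).
Vent system unavailable [OR]: union of children's cut sets → 3 cut set(s).
Temperature loop inoperative [AND]: one cut set from each child combined → 3 × 1 = 3 cut set(s).
Agitation branch 2 down [OR]: union of children's cut sets → 4 cut set(s).
Chemical batch overheats [OR]: union of children's cut sets → 7 cut set(s).
Minimal cut sets: {#2 chilled-water valve failed, Forward high-temp switch is down, Left controller is inoperative, Left temperature probe faulted, Outboard coolant supply is out, Quench valve failed}; {#1 rupture disc is inoperative, #2 chilled-water valve failed, Forward high-temp switch is down, Left controller is inoperative, Outboard coolant supply is out, Quench valve failed}; {Right trip relay malfunctions}; {#1 high-temp switch 2 is down, Auxiliary jacket pump lost}; {#1 high-temp switch 2 is down, Standby agitator stuck}; {#1 high-temp switch 2 is down, Primary chilled-water valve 2 is down}; {Left coolant supply 2 malfunctions}.

7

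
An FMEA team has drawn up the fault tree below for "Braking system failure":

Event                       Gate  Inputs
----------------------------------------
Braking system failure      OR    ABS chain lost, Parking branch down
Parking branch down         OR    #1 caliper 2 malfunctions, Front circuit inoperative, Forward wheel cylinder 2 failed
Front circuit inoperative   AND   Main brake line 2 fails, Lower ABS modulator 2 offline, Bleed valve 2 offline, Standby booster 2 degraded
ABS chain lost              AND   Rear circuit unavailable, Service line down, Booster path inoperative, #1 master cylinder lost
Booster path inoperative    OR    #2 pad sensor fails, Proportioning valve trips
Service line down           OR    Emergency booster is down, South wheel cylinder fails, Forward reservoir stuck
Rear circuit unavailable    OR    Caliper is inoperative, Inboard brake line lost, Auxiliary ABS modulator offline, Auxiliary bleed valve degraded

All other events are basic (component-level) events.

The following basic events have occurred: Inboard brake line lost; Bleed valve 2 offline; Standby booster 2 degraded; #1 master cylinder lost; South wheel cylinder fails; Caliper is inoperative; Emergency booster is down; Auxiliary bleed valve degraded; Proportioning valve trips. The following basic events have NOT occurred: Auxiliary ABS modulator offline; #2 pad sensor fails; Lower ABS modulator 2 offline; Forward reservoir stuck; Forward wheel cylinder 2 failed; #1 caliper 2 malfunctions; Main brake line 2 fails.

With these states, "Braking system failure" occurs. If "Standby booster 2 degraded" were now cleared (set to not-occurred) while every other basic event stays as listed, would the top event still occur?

Yes

Counterfactual: set "Standby booster 2 degraded" to not occurred.
Rear circuit unavailable [OR]: Caliper is inoperative=occurs, Inboard brake line lost=occurs, Auxiliary ABS modulator offline=not, Auxiliary bleed valve degraded=occurs → at least one input occurs → occurs.
Service line down [OR]: Emergency booster is down=occurs, South wheel cylinder fails=occurs, Forward reservoir stuck=not → at least one input occurs → occurs.
Booster path inoperative [OR]: #2 pad sensor fails=not, Proportioning valve trips=occurs → at least one input occurs → occurs.
ABS chain lost [AND]: Rear circuit unavailable=occurs, Service line down=occurs, Booster path inoperative=occurs, #1 master cylinder lost=occurs → all inputs occur → occurs.
Front circuit inoperative [AND]: Main brake line 2 fails=not, Lower ABS modulator 2 offline=not, Bleed valve 2 offline=occurs, Standby booster 2 degraded=not → not all inputs occur → does not occur.
Parking branch down [OR]: #1 caliper 2 malfunctions=not, Front circuit inoperative=not, Forward wheel cylinder 2 failed=not → no input occurs → does not occur.
Braking system failure [OR]: ABS chain lost=occurs, Parking branch down=not → at least one input occurs → occurs.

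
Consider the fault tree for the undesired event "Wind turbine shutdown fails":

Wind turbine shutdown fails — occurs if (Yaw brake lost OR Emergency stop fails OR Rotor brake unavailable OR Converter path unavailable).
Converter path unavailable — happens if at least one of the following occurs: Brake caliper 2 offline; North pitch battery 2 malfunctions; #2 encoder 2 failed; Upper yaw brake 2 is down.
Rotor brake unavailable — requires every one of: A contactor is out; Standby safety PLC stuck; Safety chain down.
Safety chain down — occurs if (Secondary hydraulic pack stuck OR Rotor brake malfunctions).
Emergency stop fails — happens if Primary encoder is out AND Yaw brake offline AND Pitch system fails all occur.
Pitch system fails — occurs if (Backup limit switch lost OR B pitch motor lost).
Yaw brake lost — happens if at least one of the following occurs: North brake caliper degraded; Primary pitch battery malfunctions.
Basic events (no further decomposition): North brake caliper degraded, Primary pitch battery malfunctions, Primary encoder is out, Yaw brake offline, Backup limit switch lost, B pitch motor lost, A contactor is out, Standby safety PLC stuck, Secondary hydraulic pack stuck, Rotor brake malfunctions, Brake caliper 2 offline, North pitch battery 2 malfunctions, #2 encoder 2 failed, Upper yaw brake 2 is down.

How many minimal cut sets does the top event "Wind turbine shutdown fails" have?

10

Yaw brake lost [OR]: union of children's cut sets → 2 cut set(s).
Pitch system fails [OR]: union of children's cut sets → 2 cut set(s).
Emergency stop fails [AND]: one cut set from each child combined → 1 × 1 × 2 = 2 cut set(s).
Safety chain down [OR]: union of children's cut sets → 2 cut set(s).
Rotor brake unavailable [AND]: one cut set from each child combined → 1 × 1 × 2 = 2 cut set(s).
Converter path unavailable [OR]: union of children's cut sets → 4 cut set(s).
Wind turbine shutdown fails [OR]: union of children's cut sets → 10 cut set(s).
Minimal cut sets: {North brake caliper degraded}; {Primary pitch battery malfunctions}; {Backup limit switch lost, Primary encoder is out, Yaw brake offline}; {B pitch motor lost, Primary encoder is out, Yaw brake offline}; {A contactor is out, Secondary hydraulic pack stuck, Standby safety PLC stuck}; {A contactor is out, Rotor brake malfunctions, Standby safety PLC stuck}; {Brake caliper 2 offline}; {North pitch battery 2 malfunctions}; {#2 encoder 2 failed}; {Upper yaw brake 2 is down}.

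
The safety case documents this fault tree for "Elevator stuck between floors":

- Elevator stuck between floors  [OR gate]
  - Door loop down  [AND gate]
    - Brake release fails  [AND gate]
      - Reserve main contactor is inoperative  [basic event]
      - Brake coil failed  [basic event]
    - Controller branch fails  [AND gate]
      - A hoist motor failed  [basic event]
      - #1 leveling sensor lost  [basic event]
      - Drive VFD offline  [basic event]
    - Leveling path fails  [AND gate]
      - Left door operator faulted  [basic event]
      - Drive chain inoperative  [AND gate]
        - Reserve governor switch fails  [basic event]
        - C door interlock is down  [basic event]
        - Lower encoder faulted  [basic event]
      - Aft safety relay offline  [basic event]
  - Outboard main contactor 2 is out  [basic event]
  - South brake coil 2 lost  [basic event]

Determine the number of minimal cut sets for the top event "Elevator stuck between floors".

3

Brake release fails [AND]: one cut set from each child combined → 1 × 1 = 1 cut set(s).
Controller branch fails [AND]: one cut set from each child combined → 1 × 1 × 1 = 1 cut set(s).
Drive chain inoperative [AND]: one cut set from each child combined → 1 × 1 × 1 = 1 cut set(s).
Leveling path fails [AND]: one cut set from each child combined → 1 × 1 × 1 = 1 cut set(s).
Door loop down [AND]: one cut set from each child combined → 1 × 1 × 1 = 1 cut set(s).
Elevator stuck between floors [OR]: union of children's cut sets → 3 cut set(s).
Minimal cut sets: {#1 leveling sensor lost, A hoist motor failed, Aft safety relay offline, Brake coil failed, C door interlock is down, Drive VFD offline, Left door operator faulted, Lower encoder faulted, Reserve governor switch fails, Reserve main contactor is inoperative}; {Outboard main contactor 2 is out}; {South brake coil 2 lost}.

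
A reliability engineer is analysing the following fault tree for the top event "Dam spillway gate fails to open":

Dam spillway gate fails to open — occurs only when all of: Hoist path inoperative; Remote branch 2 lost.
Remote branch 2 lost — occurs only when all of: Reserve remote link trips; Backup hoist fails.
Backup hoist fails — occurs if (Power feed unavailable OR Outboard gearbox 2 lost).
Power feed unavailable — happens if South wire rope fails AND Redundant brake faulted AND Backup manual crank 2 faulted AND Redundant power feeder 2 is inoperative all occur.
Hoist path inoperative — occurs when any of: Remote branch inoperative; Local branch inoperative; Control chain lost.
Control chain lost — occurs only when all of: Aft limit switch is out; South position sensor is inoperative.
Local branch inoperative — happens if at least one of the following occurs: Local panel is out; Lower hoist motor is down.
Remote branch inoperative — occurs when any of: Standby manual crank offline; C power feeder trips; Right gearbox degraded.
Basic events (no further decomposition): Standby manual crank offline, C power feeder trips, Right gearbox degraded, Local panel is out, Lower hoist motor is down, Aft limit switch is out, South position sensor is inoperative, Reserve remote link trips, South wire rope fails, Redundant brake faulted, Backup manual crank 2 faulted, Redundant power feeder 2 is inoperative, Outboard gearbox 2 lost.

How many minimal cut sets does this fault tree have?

Remote branch inoperative [OR]: union of children's cut sets → 3 cut set(s).
Local branch inoperative [OR]: union of children's cut sets → 2 cut set(s).
Control chain lost [AND]: one cut set from each child combined → 1 × 1 = 1 cut set(s).
Hoist path inoperative [OR]: union of children's cut sets → 6 cut set(s).
Power feed unavailable [AND]: one cut set from each child combined → 1 × 1 × 1 × 1 = 1 cut set(s).
Backup hoist fails [OR]: union of children's cut sets → 2 cut set(s).
Remote branch 2 lost [AND]: one cut set from each child combined → 1 × 2 = 2 cut set(s).
Dam spillway gate fails to open [AND]: one cut set from each child combined → 6 × 2 = 12 cut set(s).

12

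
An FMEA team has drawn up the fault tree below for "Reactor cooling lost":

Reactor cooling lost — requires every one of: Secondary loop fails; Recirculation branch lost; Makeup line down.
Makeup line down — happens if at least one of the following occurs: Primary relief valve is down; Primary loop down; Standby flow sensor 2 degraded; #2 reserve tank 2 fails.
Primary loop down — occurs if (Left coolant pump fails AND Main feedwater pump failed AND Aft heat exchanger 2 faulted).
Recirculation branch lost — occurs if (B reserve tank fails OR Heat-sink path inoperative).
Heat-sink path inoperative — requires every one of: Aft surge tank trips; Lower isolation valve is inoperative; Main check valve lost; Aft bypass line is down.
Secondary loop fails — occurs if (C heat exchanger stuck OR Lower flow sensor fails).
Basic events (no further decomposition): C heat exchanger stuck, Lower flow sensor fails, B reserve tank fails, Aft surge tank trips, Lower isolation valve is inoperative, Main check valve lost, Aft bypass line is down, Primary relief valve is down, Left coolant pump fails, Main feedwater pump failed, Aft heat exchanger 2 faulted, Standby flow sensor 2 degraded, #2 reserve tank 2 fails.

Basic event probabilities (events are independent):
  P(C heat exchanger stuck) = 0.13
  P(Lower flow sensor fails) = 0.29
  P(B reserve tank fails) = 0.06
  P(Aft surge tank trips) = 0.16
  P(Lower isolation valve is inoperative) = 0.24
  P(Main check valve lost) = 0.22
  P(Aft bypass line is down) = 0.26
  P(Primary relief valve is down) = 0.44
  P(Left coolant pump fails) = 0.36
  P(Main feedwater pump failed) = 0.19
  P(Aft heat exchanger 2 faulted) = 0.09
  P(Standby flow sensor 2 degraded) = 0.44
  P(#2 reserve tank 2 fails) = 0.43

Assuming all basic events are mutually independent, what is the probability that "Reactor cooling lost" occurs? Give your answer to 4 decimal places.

P(Secondary loop fails) [OR] = 1 − (1−0.13) × (1−0.29) = 0.382300
P(Heat-sink path inoperative) [AND] = 0.16 × 0.24 × 0.22 × 0.26 = 0.002196
P(Recirculation branch lost) [OR] = 1 − (1−0.06) × (1−0.002196) = 0.062064
P(Primary loop down) [AND] = 0.36 × 0.19 × 0.09 = 0.006156
P(Makeup line down) [OR] = 1 − (1−0.44) × (1−0.006156) × (1−0.44) × (1−0.43) = 0.822348
P(Reactor cooling lost) [AND] = 0.382300 × 0.062064 × 0.822348 = 0.019512
Rounded to 4 decimal places: P(Reactor cooling lost) ≈ 0.0195.

0.0195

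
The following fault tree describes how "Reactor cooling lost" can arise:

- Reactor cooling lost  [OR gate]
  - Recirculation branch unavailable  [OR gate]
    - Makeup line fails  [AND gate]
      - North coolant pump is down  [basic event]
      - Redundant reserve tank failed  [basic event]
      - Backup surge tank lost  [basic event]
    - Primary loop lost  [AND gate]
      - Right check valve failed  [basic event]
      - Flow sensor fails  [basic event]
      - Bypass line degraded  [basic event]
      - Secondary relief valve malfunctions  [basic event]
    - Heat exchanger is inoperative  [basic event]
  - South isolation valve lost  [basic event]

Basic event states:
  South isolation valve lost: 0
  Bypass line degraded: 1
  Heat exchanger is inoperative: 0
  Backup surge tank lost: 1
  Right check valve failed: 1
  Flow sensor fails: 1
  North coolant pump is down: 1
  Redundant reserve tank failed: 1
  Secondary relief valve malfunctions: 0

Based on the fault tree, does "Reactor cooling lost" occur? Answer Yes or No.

Yes

Makeup line fails [AND]: North coolant pump is down=occurs, Redundant reserve tank failed=occurs, Backup surge tank lost=occurs → all inputs occur → occurs.
Primary loop lost [AND]: Right check valve failed=occurs, Flow sensor fails=occurs, Bypass line degraded=occurs, Secondary relief valve malfunctions=not → not all inputs occur → does not occur.
Recirculation branch unavailable [OR]: Makeup line fails=occurs, Primary loop lost=not, Heat exchanger is inoperative=not → at least one input occurs → occurs.
Reactor cooling lost [OR]: Recirculation branch unavailable=occurs, South isolation valve lost=not → at least one input occurs → occurs.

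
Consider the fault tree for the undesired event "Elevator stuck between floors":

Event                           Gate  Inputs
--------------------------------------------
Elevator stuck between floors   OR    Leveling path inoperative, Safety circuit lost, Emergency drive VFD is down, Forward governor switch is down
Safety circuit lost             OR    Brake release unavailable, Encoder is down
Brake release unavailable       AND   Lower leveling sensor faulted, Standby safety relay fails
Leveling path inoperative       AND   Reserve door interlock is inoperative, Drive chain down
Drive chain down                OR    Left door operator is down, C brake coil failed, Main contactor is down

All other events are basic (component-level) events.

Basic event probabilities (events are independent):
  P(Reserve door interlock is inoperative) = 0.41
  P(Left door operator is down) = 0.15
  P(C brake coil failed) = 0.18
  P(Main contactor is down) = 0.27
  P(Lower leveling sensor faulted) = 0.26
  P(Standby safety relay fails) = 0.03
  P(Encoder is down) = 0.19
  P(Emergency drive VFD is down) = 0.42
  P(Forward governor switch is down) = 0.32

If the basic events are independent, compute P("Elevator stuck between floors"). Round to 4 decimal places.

P(Drive chain down) [OR] = 1 − (1−0.15) × (1−0.18) × (1−0.27) = 0.491190
P(Leveling path inoperative) [AND] = 0.41 × 0.491190 = 0.201388
P(Brake release unavailable) [AND] = 0.26 × 0.03 = 0.007800
P(Safety circuit lost) [OR] = 1 − (1−0.007800) × (1−0.19) = 0.196318
P(Elevator stuck between floors) [OR] = 1 − (1−0.201388) × (1−0.196318) × (1−0.42) × (1−0.32) = 0.746862
Rounded to 4 decimal places: P(Elevator stuck between floors) ≈ 0.7469.

0.7469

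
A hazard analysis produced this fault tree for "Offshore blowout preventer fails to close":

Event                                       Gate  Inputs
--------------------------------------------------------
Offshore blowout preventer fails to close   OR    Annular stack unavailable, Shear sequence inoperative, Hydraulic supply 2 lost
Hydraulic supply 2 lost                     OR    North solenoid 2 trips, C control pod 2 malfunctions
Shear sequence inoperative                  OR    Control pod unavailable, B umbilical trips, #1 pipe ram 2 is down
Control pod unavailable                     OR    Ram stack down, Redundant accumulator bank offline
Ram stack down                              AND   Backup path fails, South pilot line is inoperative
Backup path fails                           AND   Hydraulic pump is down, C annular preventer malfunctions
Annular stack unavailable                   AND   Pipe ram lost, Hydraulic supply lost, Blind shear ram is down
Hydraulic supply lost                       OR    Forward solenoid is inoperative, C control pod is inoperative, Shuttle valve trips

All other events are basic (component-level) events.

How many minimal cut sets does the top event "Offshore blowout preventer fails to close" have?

9

Hydraulic supply lost [OR]: union of children's cut sets → 3 cut set(s).
Annular stack unavailable [AND]: one cut set from each child combined → 1 × 3 × 1 = 3 cut set(s).
Backup path fails [AND]: one cut set from each child combined → 1 × 1 = 1 cut set(s).
Ram stack down [AND]: one cut set from each child combined → 1 × 1 = 1 cut set(s).
Control pod unavailable [OR]: union of children's cut sets → 2 cut set(s).
Shear sequence inoperative [OR]: union of children's cut sets → 4 cut set(s).
Hydraulic supply 2 lost [OR]: union of children's cut sets → 2 cut set(s).
Offshore blowout preventer fails to close [OR]: union of children's cut sets → 9 cut set(s).
Minimal cut sets: {Blind shear ram is down, Forward solenoid is inoperative, Pipe ram lost}; {Blind shear ram is down, C control pod is inoperative, Pipe ram lost}; {Blind shear ram is down, Pipe ram lost, Shuttle valve trips}; {C annular preventer malfunctions, Hydraulic pump is down, South pilot line is inoperative}; {Redundant accumulator bank offline}; {B umbilical trips}; {#1 pipe ram 2 is down}; {North solenoid 2 trips}; {C control pod 2 malfunctions}.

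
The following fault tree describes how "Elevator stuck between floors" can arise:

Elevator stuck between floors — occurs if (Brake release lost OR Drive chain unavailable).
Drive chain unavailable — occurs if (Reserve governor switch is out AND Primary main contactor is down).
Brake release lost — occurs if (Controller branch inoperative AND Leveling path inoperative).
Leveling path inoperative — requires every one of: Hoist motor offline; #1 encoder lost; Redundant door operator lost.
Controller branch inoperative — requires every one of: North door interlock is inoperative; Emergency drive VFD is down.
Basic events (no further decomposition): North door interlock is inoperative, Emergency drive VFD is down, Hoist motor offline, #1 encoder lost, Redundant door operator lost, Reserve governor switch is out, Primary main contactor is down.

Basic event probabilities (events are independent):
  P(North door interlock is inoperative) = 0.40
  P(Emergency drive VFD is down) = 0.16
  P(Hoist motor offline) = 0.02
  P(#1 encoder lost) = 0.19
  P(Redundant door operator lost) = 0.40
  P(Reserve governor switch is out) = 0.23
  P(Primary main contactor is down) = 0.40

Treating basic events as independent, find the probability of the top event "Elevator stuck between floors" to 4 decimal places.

0.0921

P(Controller branch inoperative) [AND] = 0.40 × 0.16 = 0.064000
P(Leveling path inoperative) [AND] = 0.02 × 0.19 × 0.40 = 0.001520
P(Brake release lost) [AND] = 0.064000 × 0.001520 = 0.000097
P(Drive chain unavailable) [AND] = 0.23 × 0.40 = 0.092000
P(Elevator stuck between floors) [OR] = 1 − (1−0.000097) × (1−0.092000) = 0.092088
Rounded to 4 decimal places: P(Elevator stuck between floors) ≈ 0.0921.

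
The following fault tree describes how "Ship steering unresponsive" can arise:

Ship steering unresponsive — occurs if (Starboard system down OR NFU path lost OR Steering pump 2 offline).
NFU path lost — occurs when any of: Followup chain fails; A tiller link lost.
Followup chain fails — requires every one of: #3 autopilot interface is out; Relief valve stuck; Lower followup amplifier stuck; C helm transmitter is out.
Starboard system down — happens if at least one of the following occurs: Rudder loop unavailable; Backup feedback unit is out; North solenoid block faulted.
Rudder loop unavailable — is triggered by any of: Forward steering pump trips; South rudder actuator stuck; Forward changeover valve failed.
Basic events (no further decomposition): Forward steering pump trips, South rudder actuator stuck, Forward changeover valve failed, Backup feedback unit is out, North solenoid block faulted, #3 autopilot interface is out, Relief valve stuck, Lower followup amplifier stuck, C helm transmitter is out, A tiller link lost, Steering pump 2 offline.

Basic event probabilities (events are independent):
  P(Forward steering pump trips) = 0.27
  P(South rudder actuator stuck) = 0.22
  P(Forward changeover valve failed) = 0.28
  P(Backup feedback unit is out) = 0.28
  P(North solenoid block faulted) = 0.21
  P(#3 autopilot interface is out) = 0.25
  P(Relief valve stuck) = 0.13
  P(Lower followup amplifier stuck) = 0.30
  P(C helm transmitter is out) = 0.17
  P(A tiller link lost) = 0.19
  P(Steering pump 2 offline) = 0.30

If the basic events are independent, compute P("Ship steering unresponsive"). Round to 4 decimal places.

P(Rudder loop unavailable) [OR] = 1 − (1−0.27) × (1−0.22) × (1−0.28) = 0.590032
P(Starboard system down) [OR] = 1 − (1−0.590032) × (1−0.28) × (1−0.21) = 0.766810
P(Followup chain fails) [AND] = 0.25 × 0.13 × 0.30 × 0.17 = 0.001658
P(NFU path lost) [OR] = 1 − (1−0.001658) × (1−0.19) = 0.191343
P(Ship steering unresponsive) [OR] = 1 − (1−0.766810) × (1−0.191343) × (1−0.30) = 0.868000
Rounded to 4 decimal places: P(Ship steering unresponsive) ≈ 0.8680.

0.8680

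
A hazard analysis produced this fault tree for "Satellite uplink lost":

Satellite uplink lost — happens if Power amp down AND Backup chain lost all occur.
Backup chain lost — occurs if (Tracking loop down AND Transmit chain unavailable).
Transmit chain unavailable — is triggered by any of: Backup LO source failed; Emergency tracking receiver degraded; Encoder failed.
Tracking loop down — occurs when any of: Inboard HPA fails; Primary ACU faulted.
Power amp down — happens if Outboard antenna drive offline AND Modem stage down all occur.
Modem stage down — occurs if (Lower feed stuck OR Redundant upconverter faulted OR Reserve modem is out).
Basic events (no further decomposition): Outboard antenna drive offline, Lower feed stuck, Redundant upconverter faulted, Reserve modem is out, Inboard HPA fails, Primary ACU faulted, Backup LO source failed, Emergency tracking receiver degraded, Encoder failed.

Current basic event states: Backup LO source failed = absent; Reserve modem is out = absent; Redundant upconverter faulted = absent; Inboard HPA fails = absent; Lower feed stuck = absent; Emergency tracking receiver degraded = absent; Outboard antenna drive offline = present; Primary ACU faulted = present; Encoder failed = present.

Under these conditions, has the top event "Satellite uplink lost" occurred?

Modem stage down [OR]: Lower feed stuck=not, Redundant upconverter faulted=not, Reserve modem is out=not → no input occurs → does not occur.
Power amp down [AND]: Outboard antenna drive offline=occurs, Modem stage down=not → not all inputs occur → does not occur.
Tracking loop down [OR]: Inboard HPA fails=not, Primary ACU faulted=occurs → at least one input occurs → occurs.
Transmit chain unavailable [OR]: Backup LO source failed=not, Emergency tracking receiver degraded=not, Encoder failed=occurs → at least one input occurs → occurs.
Backup chain lost [AND]: Tracking loop down=occurs, Transmit chain unavailable=occurs → all inputs occur → occurs.
Satellite uplink lost [AND]: Power amp down=not, Backup chain lost=occurs → not all inputs occur → does not occur.

No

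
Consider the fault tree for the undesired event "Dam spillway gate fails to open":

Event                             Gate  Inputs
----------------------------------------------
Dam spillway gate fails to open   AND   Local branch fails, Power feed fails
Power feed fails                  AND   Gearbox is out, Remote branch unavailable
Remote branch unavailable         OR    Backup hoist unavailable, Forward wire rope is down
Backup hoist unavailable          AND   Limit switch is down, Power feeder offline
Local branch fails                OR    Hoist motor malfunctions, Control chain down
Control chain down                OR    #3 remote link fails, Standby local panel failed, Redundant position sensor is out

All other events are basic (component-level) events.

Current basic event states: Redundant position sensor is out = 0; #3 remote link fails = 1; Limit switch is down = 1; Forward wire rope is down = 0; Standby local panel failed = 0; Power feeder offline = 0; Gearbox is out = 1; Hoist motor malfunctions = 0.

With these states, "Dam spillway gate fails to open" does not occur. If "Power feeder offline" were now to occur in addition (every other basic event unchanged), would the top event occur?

Counterfactual: set "Power feeder offline" to occurred.
Control chain down [OR]: #3 remote link fails=occurs, Standby local panel failed=not, Redundant position sensor is out=not → at least one input occurs → occurs.
Local branch fails [OR]: Hoist motor malfunctions=not, Control chain down=occurs → at least one input occurs → occurs.
Backup hoist unavailable [AND]: Limit switch is down=occurs, Power feeder offline=occurs → all inputs occur → occurs.
Remote branch unavailable [OR]: Backup hoist unavailable=occurs, Forward wire rope is down=not → at least one input occurs → occurs.
Power feed fails [AND]: Gearbox is out=occurs, Remote branch unavailable=occurs → all inputs occur → occurs.
Dam spillway gate fails to open [AND]: Local branch fails=occurs, Power feed fails=occurs → all inputs occur → occurs.

Yes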